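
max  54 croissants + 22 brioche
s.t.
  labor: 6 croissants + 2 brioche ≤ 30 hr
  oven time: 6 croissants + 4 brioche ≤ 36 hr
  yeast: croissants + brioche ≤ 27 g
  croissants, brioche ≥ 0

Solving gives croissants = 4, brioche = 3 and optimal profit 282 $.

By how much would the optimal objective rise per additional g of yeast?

0

Check each constraint at x*: labor 30/30 (tight); oven time 36/36 (tight); yeast 7/27 (slack 20).
Slack constraints have shadow price 0 (complementary slackness).
The binding rows give the dual system: 6·y_labor + 6·y_oven time = 54 and 2·y_labor + 4·y_oven time = 22.
This yields shadow prices y_labor = 7, y_oven time = 2.
Shadow price of yeast = 0.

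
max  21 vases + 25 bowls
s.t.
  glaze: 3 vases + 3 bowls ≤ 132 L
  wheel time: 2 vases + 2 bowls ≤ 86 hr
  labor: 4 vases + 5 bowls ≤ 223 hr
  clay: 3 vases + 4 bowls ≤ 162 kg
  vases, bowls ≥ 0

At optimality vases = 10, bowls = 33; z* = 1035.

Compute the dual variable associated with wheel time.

At the optimum: glaze uses 129 of 132 (slack = 3); wheel time uses 86 of 86 (binding); labor uses 205 of 223 (slack = 18); clay uses 162 of 162 (binding).
Slack constraints have shadow price 0 (complementary slackness).
Dual feasibility on the basic columns requires 2·y_wheel time + 3·y_clay = 21, 2·y_wheel time + 4·y_clay = 25.
This yields shadow prices y_wheel time = 4.5, y_clay = 4.
Shadow price of wheel time = 4.5.

4.5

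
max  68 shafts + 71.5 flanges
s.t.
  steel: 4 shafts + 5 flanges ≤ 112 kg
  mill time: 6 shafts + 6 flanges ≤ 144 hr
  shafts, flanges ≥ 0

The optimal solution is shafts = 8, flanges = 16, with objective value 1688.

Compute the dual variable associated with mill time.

9

At the optimum: steel uses 112 of 112 (binding); mill time uses 144 of 144 (binding).
The binding rows give the dual system: 4·y_steel + 6·y_mill time = 68 and 5·y_steel + 6·y_mill time = 71.5.
Solving: y_steel = 3.5, y_mill time = 9.
Shadow price of mill time = 9.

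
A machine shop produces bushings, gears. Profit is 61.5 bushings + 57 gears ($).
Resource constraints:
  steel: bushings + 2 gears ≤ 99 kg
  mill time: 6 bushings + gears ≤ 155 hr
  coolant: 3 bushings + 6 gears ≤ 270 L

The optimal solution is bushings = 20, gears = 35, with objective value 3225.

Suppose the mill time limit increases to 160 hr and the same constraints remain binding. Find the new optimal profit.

At the optimum: steel uses 90 of 99 (slack = 9); mill time uses 155 of 155 (binding); coolant uses 270 of 270 (binding).
By complementary slackness, y = 0 for the non-binding constraint.
From A_Bᵀ y = c: 6·y_mill time + 3·y_coolant = 61.5; 1·y_mill time + 6·y_coolant = 57.
Solving: y_mill time = 6, y_coolant = 8.5.
Δz = y_mill time·Δb = 6 × (5) = 30, so new z* = 3225 + 30 = 3255.

3255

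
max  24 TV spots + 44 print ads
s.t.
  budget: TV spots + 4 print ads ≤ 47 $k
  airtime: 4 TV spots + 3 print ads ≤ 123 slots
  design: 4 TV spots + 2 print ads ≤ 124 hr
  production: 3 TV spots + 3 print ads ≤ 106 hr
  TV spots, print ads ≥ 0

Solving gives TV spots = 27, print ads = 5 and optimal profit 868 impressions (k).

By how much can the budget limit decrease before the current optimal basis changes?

Binding constraints: budget, airtime. The basis is B = [[1,4],[4,3]] with det -13.
Per unit decrease in budget, x* moves by d = (0.2308, -0.3077).
The basis stays optimal until print ads reaches 0; allowable decrease = 16.25 $k.

16.25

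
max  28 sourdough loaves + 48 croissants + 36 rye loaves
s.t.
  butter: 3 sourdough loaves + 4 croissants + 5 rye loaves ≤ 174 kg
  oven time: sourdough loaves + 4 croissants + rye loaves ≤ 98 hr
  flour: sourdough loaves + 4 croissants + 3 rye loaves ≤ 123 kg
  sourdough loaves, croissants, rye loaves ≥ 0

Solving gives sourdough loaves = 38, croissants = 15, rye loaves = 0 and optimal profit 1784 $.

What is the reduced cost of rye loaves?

-8

At the optimum: butter uses 174 of 174 (binding); oven time uses 98 of 98 (binding); flour uses 98 of 123 (slack = 25).
By complementary slackness, y = 0 for the non-binding constraint.
From A_Bᵀ y = c: 3·y_butter + 1·y_oven time = 28; 4·y_butter + 4·y_oven time = 48.
Solving: y_butter = 8, y_oven time = 4.
Reduced cost of rye loaves: c₃ − yᵀa₃ = 36 − (8·5 + 4·1) = 36 − 44 = -8.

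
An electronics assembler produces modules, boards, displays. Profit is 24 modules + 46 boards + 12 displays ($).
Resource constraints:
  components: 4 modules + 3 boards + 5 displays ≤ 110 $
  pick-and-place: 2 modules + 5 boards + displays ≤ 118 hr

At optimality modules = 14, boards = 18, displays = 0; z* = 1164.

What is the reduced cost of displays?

-6

Check each constraint at x*: components 110/110 (tight); pick-and-place 118/118 (tight).
Dual feasibility on the basic columns requires 4·y_components + 2·y_pick-and-place = 24, 3·y_components + 5·y_pick-and-place = 46.
Solving: y_components = 2, y_pick-and-place = 8.
Reduced cost of displays: c₃ − yᵀa₃ = 12 − (2·5 + 8·1) = 12 − 18 = -6.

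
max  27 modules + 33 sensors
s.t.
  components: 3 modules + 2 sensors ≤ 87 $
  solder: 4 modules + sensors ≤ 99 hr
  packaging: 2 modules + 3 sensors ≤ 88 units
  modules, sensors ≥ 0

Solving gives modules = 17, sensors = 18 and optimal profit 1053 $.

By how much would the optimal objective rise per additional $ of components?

Check each constraint at x*: components 87/87 (tight); solder 86/99 (slack 13); packaging 88/88 (tight).
Slack constraints have shadow price 0 (complementary slackness).
Dual feasibility on the basic columns requires 3·y_components + 2·y_packaging = 27, 2·y_components + 3·y_packaging = 33.
→ y_components = 3 and y_packaging = 9.
Shadow price of components = 3.

3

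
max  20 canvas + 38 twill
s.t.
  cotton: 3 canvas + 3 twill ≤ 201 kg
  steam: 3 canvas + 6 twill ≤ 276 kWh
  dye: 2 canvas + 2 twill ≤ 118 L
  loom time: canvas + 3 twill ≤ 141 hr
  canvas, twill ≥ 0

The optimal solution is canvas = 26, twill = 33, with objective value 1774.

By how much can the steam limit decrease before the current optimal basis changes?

Binding constraints: steam, dye. The basis is B = [[3,6],[2,2]] with det -6.
Per unit decrease in steam, x* moves by d = (0.3333, -0.3333).
The basis stays optimal until twill reaches 0; allowable decrease = 99 kWh.

99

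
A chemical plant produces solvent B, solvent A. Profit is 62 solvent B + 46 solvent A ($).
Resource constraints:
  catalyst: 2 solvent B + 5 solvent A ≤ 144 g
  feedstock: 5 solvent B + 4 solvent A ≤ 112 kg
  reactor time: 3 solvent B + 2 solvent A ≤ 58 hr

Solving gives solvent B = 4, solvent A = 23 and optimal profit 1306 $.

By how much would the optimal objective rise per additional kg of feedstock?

Check each constraint at x*: catalyst 123/144 (slack 21); feedstock 112/112 (tight); reactor time 58/58 (tight).
Since catalyst is not tight, its dual is 0.
The binding rows give the dual system: 5·y_feedstock + 3·y_reactor time = 62 and 4·y_feedstock + 2·y_reactor time = 46.
This yields shadow prices y_feedstock = 7, y_reactor time = 9.
Shadow price of feedstock = 7.

7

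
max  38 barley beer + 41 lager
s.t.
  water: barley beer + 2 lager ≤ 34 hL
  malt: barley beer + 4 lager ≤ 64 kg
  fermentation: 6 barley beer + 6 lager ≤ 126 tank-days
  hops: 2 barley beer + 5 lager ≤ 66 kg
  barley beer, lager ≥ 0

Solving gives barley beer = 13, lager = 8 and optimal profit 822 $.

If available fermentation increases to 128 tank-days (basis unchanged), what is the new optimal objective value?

Check each constraint at x*: water 29/34 (slack 5); malt 45/64 (slack 19); fermentation 126/126 (tight); hops 66/66 (tight).
Since water, malt are not tight, their duals are 0.
The binding rows give the dual system: 6·y_fermentation + 2·y_hops = 38 and 6·y_fermentation + 5·y_hops = 41.
This yields shadow prices y_fermentation = 6, y_hops = 1.
Δz = y_fermentation·Δb = 6 × (2) = 12, so new z* = 822 + 12 = 834.

834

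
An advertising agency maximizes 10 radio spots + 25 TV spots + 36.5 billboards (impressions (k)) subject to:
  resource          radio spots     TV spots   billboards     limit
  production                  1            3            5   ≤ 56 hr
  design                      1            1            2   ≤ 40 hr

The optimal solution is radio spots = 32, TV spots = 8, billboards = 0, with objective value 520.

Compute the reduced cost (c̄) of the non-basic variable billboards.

-6

Both production and design are binding at x*.
The binding rows give the dual system: 1·y_production + 1·y_design = 10 and 3·y_production + 1·y_design = 25.
Solving: y_production = 7.5, y_design = 2.5.
Reduced cost of billboards: c₃ − yᵀa₃ = 36.5 − (7.5·5 + 2.5·2) = 36.5 − 42.5 = -6.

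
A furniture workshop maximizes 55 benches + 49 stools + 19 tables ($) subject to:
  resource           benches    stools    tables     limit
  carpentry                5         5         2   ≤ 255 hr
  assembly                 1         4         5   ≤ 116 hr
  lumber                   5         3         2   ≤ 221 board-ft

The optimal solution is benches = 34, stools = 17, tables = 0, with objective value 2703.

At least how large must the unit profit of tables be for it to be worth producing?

22

Binding: carpentry and lumber. Non-binding: assembly (14 unused).
Slack constraints have shadow price 0 (complementary slackness).
The binding rows give the dual system: 5·y_carpentry + 5·y_lumber = 55 and 5·y_carpentry + 3·y_lumber = 49.
This yields shadow prices y_carpentry = 8, y_lumber = 3.
tables enters the basis when its profit ≥ yᵀa₃ = 8·2 + 3·2 = 22.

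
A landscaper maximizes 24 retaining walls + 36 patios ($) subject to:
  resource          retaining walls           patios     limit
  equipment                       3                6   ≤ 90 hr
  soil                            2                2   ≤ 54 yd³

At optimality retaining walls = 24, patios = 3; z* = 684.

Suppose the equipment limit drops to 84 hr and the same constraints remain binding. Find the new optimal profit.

660

Check each constraint at x*: equipment 90/90 (tight); soil 54/54 (tight).
The binding rows give the dual system: 3·y_equipment + 2·y_soil = 24 and 6·y_equipment + 2·y_soil = 36.
This yields shadow prices y_equipment = 4, y_soil = 6.
Δz = y_equipment·Δb = 4 × (-6) = -24, so new z* = 684 − 24 = 660.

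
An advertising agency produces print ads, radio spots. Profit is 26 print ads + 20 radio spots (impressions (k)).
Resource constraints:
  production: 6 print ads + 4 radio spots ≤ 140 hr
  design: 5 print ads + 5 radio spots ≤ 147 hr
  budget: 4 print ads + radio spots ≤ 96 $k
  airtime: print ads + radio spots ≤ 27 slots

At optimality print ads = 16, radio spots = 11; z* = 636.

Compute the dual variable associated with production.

3

At the optimum: production uses 140 of 140 (binding); design uses 135 of 147 (slack = 12); budget uses 75 of 96 (slack = 21); airtime uses 27 of 27 (binding).
Slack constraints have shadow price 0 (complementary slackness).
The binding rows give the dual system: 6·y_production + 1·y_airtime = 26 and 4·y_production + 1·y_airtime = 20.
→ y_production = 3 and y_airtime = 8.
Shadow price of production = 3.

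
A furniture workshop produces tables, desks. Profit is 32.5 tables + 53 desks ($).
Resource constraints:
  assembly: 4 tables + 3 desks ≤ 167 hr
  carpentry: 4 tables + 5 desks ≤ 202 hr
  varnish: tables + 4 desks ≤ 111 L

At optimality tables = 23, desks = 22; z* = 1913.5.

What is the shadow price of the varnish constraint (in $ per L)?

4.5

Check each constraint at x*: assembly 158/167 (slack 9); carpentry 202/202 (tight); varnish 111/111 (tight).
By complementary slackness, y = 0 for the non-binding constraint.
Dual feasibility on the basic columns requires 4·y_carpentry + 1·y_varnish = 32.5, 5·y_carpentry + 4·y_varnish = 53.
This yields shadow prices y_carpentry = 7, y_varnish = 4.5.
Shadow price of varnish = 4.5.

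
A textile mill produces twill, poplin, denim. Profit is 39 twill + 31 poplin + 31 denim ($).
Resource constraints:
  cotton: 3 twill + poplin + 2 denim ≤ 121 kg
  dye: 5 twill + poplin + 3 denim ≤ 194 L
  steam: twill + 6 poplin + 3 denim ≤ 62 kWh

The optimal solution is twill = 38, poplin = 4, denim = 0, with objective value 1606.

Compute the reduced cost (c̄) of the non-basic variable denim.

At the optimum: cotton uses 118 of 121 (slack = 3); dye uses 194 of 194 (binding); steam uses 62 of 62 (binding).
Slack constraints have shadow price 0 (complementary slackness).
From A_Bᵀ y = c: 5·y_dye + 1·y_steam = 39; 1·y_dye + 6·y_steam = 31.
→ y_dye = 7 and y_steam = 4.
Reduced cost of denim: c₃ − yᵀa₃ = 31 − (7·3 + 4·3) = 31 − 33 = -2.

-2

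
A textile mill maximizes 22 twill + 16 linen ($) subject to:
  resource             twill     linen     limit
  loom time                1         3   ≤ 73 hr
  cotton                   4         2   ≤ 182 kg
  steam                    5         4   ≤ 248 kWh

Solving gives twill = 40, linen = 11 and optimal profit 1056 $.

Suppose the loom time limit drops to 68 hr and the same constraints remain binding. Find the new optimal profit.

At the optimum: loom time uses 73 of 73 (binding); cotton uses 182 of 182 (binding); steam uses 244 of 248 (slack = 4).
By complementary slackness, y = 0 for the non-binding constraint.
Dual feasibility on the basic columns requires 1·y_loom time + 4·y_cotton = 22, 3·y_loom time + 2·y_cotton = 16.
Solving: y_loom time = 2, y_cotton = 5.
Δz = y_loom time·Δb = 2 × (-5) = -10, so new z* = 1056 − 10 = 1046.

1046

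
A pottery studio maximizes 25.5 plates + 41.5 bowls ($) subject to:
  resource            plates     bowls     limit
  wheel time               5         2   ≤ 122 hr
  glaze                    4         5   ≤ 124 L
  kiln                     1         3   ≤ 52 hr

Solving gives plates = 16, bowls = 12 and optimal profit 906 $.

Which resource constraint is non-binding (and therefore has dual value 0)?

wheel time

wheel time: 104/122 (slack 18)
glaze: 124/124 (binding)
kiln: 52/52 (binding)
By complementary slackness, a constraint with positive slack has shadow price 0 → wheel time.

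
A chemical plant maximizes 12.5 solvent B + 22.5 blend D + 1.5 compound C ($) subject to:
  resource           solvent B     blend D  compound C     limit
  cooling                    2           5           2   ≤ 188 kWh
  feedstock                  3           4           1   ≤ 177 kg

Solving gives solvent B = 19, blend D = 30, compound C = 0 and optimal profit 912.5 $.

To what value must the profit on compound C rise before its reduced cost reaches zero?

Both cooling and feedstock are binding at x*.
The binding rows give the dual system: 2·y_cooling + 3·y_feedstock = 12.5 and 5·y_cooling + 4·y_feedstock = 22.5.
This yields shadow prices y_cooling = 2.5, y_feedstock = 2.5.
compound C enters the basis when its profit ≥ yᵀa₃ = 2.5·2 + 2.5·1 = 7.5.

7.5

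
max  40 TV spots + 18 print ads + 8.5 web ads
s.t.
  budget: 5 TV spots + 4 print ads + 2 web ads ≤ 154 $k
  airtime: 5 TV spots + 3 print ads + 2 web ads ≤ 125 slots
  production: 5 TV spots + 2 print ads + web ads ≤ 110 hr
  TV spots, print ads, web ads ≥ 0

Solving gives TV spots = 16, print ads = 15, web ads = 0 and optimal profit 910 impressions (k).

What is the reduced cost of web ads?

Binding: airtime and production. Non-binding: budget (14 unused).
Slack constraints have shadow price 0 (complementary slackness).
Dual feasibility on the basic columns requires 5·y_airtime + 5·y_production = 40, 3·y_airtime + 2·y_production = 18.
This yields shadow prices y_airtime = 2, y_production = 6.
Reduced cost of web ads: c₃ − yᵀa₃ = 8.5 − (2·2 + 6·1) = 8.5 − 10 = -1.5.

-1.5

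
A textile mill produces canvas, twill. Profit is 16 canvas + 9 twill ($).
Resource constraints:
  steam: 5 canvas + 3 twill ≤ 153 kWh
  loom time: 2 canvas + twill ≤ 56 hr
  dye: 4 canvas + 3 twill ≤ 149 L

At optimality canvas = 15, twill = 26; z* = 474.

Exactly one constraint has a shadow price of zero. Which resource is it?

dye

steam: 153/153 (binding)
loom time: 56/56 (binding)
dye: 138/149 (slack 11)
By complementary slackness, a constraint with positive slack has shadow price 0 → dye.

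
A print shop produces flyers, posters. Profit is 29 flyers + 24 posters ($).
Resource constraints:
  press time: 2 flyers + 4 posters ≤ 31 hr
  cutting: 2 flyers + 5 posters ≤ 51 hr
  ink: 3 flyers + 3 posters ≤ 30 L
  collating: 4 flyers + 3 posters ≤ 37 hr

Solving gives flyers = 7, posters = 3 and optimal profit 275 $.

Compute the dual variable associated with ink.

3

Check each constraint at x*: press time 26/31 (slack 5); cutting 29/51 (slack 22); ink 30/30 (tight); collating 37/37 (tight).
Slack constraints have shadow price 0 (complementary slackness).
From A_Bᵀ y = c: 3·y_ink + 4·y_collating = 29; 3·y_ink + 3·y_collating = 24.
Solving: y_ink = 3, y_collating = 5.
Shadow price of ink = 3.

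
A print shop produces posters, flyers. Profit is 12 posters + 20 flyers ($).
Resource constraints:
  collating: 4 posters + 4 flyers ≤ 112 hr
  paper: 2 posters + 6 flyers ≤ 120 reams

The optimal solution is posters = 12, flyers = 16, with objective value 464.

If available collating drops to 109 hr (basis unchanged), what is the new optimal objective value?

Check each constraint at x*: collating 112/112 (tight); paper 120/120 (tight).
From A_Bᵀ y = c: 4·y_collating + 2·y_paper = 12; 4·y_collating + 6·y_paper = 20.
→ y_collating = 2 and y_paper = 2.
Δz = y_collating·Δb = 2 × (-3) = -6, so new z* = 464 − 6 = 458.

458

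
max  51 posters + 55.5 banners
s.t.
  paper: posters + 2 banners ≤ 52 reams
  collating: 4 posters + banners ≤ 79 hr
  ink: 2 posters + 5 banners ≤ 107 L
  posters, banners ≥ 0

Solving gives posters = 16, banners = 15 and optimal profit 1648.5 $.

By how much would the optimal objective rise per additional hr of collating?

Binding: collating and ink. Non-binding: paper (6 unused).
By complementary slackness, y = 0 for the non-binding constraint.
From A_Bᵀ y = c: 4·y_collating + 2·y_ink = 51; 1·y_collating + 5·y_ink = 55.5.
This yields shadow prices y_collating = 8, y_ink = 9.5.
Shadow price of collating = 8.

8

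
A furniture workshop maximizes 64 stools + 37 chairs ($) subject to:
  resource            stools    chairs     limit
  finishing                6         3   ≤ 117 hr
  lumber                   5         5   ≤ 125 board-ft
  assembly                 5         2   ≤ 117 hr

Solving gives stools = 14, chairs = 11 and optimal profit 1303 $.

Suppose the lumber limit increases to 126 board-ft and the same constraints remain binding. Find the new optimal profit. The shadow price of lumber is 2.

1305

Δb = 1, so new z* = 1303 + (2)·(1) = 1303 + 2 = 1305.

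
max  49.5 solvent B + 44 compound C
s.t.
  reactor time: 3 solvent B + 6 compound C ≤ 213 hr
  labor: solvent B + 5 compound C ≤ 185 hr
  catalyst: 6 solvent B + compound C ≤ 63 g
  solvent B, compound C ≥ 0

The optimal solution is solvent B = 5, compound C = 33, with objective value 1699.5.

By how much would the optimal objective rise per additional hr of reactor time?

At the optimum: reactor time uses 213 of 213 (binding); labor uses 170 of 185 (slack = 15); catalyst uses 63 of 63 (binding).
Slack constraints have shadow price 0 (complementary slackness).
Dual feasibility on the basic columns requires 3·y_reactor time + 6·y_catalyst = 49.5, 6·y_reactor time + 1·y_catalyst = 44.
→ y_reactor time = 6.5 and y_catalyst = 5.
Shadow price of reactor time = 6.5.

6.5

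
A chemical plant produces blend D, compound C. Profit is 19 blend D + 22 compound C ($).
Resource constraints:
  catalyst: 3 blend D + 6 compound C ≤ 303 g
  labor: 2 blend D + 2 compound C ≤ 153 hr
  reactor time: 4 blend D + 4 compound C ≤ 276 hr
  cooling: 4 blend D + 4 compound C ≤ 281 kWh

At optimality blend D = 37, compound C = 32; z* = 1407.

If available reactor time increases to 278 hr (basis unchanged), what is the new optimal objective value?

Binding: catalyst and reactor time. Non-binding: labor (15 unused), cooling (5 unused).
Slack constraints have shadow price 0 (complementary slackness).
Dual feasibility on the basic columns requires 3·y_catalyst + 4·y_reactor time = 19, 6·y_catalyst + 4·y_reactor time = 22.
This yields shadow prices y_catalyst = 1, y_reactor time = 4.
Δz = y_reactor time·Δb = 4 × (2) = 8, so new z* = 1407 + 8 = 1415.

1415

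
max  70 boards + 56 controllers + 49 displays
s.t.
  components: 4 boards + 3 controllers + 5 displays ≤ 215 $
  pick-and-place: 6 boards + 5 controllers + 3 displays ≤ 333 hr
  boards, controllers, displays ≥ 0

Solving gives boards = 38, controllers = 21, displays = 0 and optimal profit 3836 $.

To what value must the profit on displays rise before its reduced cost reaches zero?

56

Both components and pick-and-place are binding at x*.
From A_Bᵀ y = c: 4·y_components + 6·y_pick-and-place = 70; 3·y_components + 5·y_pick-and-place = 56.
Solving: y_components = 7, y_pick-and-place = 7.
displays enters the basis when its profit ≥ yᵀa₃ = 7·5 + 7·3 = 56.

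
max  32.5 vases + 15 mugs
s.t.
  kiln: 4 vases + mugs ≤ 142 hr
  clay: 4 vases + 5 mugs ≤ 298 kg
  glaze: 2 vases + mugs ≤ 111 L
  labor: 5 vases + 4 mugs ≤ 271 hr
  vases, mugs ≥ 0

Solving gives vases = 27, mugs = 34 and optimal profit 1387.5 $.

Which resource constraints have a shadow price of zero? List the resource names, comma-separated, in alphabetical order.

clay, glaze

kiln: 142/142 (binding)
clay: 278/298 (slack 20)
glaze: 88/111 (slack 23)
labor: 271/271 (binding)
By complementary slackness, a constraint with positive slack has shadow price 0 → clay, glaze.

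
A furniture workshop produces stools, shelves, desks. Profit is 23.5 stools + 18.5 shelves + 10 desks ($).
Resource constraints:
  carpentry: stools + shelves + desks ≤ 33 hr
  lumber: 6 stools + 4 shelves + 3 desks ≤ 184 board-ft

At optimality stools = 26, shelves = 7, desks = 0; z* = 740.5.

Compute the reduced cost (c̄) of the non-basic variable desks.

-6

Check each constraint at x*: carpentry 33/33 (tight); lumber 184/184 (tight).
From A_Bᵀ y = c: 1·y_carpentry + 6·y_lumber = 23.5; 1·y_carpentry + 4·y_lumber = 18.5.
Solving: y_carpentry = 8.5, y_lumber = 2.5.
Reduced cost of desks: c₃ − yᵀa₃ = 10 − (8.5·1 + 2.5·3) = 10 − 16 = -6.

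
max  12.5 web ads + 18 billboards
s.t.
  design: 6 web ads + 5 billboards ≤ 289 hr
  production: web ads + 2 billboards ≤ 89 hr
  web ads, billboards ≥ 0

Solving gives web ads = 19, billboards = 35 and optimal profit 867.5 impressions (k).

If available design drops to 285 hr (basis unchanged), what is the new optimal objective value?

Check each constraint at x*: design 289/289 (tight); production 89/89 (tight).
The binding rows give the dual system: 6·y_design + 1·y_production = 12.5 and 5·y_design + 2·y_production = 18.
Solving: y_design = 1, y_production = 6.5.
Δz = y_design·Δb = 1 × (-4) = -4, so new z* = 867.5 − 4 = 863.5.

863.5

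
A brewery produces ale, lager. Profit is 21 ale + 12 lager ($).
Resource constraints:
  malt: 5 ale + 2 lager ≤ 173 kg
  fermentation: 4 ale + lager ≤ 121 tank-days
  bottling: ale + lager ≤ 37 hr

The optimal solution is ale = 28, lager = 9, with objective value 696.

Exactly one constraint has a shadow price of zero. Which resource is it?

malt

malt: 158/173 (slack 15)
fermentation: 121/121 (binding)
bottling: 37/37 (binding)
By complementary slackness, a constraint with positive slack has shadow price 0 → malt.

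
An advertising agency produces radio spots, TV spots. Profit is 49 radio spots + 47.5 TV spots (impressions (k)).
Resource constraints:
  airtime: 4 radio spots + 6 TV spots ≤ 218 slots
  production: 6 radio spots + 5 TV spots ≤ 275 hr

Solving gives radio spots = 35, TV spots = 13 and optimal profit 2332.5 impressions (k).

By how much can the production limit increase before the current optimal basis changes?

Binding constraints: airtime, production. The basis is B = [[4,6],[6,5]] with det -16.
Per unit increase in production, x* moves by d = (0.375, -0.25).
The basis stays optimal until TV spots reaches 0; allowable increase = 52 hr.

52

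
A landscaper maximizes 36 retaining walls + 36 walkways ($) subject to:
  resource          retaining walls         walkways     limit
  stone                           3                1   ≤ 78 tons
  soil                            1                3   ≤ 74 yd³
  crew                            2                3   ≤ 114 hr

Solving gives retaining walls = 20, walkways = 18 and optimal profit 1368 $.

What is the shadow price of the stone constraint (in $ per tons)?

9

At the optimum: stone uses 78 of 78 (binding); soil uses 74 of 74 (binding); crew uses 94 of 114 (slack = 20).
Slack constraints have shadow price 0 (complementary slackness).
From A_Bᵀ y = c: 3·y_stone + 1·y_soil = 36; 1·y_stone + 3·y_soil = 36.
→ y_stone = 9 and y_soil = 9.
Shadow price of stone = 9.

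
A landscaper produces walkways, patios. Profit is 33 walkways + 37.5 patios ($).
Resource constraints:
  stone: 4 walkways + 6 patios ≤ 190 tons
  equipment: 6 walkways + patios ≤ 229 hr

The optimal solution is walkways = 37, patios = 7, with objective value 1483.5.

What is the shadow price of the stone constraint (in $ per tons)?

6

Both stone and equipment are binding at x*.
From A_Bᵀ y = c: 4·y_stone + 6·y_equipment = 33; 6·y_stone + 1·y_equipment = 37.5.
Solving: y_stone = 6, y_equipment = 1.5.
Shadow price of stone = 6.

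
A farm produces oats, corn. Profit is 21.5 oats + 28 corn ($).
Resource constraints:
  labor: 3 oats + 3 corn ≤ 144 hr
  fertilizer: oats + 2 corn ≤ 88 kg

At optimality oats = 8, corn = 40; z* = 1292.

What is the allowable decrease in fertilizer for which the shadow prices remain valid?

40

Binding constraints: labor, fertilizer. The basis is B = [[3,3],[1,2]] with det 3.
Per unit decrease in fertilizer, x* moves by d = (1, -1).
The basis stays optimal until corn reaches 0; allowable decrease = 40 kg.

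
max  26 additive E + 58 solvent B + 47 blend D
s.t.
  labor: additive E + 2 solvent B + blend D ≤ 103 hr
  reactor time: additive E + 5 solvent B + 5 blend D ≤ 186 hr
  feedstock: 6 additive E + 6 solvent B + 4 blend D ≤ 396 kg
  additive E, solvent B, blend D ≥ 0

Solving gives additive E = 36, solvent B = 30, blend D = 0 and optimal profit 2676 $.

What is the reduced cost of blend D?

-5

Binding: reactor time and feedstock. Non-binding: labor (7 unused).
Slack constraints have shadow price 0 (complementary slackness).
Dual feasibility on the basic columns requires 1·y_reactor time + 6·y_feedstock = 26, 5·y_reactor time + 6·y_feedstock = 58.
This yields shadow prices y_reactor time = 8, y_feedstock = 3.
Reduced cost of blend D: c₃ − yᵀa₃ = 47 − (8·5 + 3·4) = 47 − 52 = -5.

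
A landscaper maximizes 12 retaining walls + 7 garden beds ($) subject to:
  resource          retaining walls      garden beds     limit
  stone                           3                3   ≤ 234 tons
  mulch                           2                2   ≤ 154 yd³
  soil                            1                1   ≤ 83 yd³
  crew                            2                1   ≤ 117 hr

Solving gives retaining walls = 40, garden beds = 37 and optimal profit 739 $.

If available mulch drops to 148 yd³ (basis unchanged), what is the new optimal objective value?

Check each constraint at x*: stone 231/234 (slack 3); mulch 154/154 (tight); soil 77/83 (slack 6); crew 117/117 (tight).
Slack constraints have shadow price 0 (complementary slackness).
From A_Bᵀ y = c: 2·y_mulch + 2·y_crew = 12; 2·y_mulch + 1·y_crew = 7.
This yields shadow prices y_mulch = 1, y_crew = 5.
Δz = y_mulch·Δb = 1 × (-6) = -6, so new z* = 739 − 6 = 733.

733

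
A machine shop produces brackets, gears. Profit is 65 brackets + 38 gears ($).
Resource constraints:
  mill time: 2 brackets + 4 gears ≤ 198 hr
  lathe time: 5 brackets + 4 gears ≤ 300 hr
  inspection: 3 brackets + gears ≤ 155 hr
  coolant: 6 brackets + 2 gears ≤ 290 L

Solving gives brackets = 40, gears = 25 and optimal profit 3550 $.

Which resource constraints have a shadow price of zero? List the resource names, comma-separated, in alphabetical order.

inspection, mill time

mill time: 180/198 (slack 18)
lathe time: 300/300 (binding)
inspection: 145/155 (slack 10)
coolant: 290/290 (binding)
By complementary slackness, a constraint with positive slack has shadow price 0 → inspection, mill time.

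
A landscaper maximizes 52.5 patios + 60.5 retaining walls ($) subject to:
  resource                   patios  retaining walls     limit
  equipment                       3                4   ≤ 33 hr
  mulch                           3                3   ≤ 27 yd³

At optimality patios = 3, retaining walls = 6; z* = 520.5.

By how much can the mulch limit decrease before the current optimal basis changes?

2.25

Binding constraints: equipment, mulch. The basis is B = [[3,4],[3,3]] with det -3.
Per unit decrease in mulch, x* moves by d = (-1.3333, 1).
The basis stays optimal until patios reaches 0; allowable decrease = 2.25 yd³.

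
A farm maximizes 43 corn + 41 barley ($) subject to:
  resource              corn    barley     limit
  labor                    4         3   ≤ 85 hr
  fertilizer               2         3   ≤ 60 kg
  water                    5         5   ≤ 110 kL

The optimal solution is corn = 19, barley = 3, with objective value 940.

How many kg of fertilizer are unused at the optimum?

13

fertilizer used = 2·19 + 3·3 = 47; slack = 60 − 47 = 13.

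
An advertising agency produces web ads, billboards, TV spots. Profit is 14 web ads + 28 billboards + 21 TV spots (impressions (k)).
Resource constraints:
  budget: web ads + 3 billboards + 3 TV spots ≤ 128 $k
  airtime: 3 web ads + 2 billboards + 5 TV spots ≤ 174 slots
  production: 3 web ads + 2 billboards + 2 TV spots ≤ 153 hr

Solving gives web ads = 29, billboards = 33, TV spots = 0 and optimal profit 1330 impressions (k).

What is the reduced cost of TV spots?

-7

Check each constraint at x*: budget 128/128 (tight); airtime 153/174 (slack 21); production 153/153 (tight).
By complementary slackness, y = 0 for the non-binding constraint.
From A_Bᵀ y = c: 1·y_budget + 3·y_production = 14; 3·y_budget + 2·y_production = 28.
→ y_budget = 8 and y_production = 2.
Reduced cost of TV spots: c₃ − yᵀa₃ = 21 − (8·3 + 2·2) = 21 − 28 = -7.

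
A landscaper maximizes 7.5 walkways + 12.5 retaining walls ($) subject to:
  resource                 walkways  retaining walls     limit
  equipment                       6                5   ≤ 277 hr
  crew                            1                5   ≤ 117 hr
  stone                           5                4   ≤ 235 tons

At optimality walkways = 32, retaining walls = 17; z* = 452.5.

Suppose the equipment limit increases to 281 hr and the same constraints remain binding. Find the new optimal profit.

Check each constraint at x*: equipment 277/277 (tight); crew 117/117 (tight); stone 228/235 (slack 7).
Since stone is not tight, its dual is 0.
From A_Bᵀ y = c: 6·y_equipment + 1·y_crew = 7.5; 5·y_equipment + 5·y_crew = 12.5.
→ y_equipment = 1 and y_crew = 1.5.
Δz = y_equipment·Δb = 1 × (4) = 4, so new z* = 452.5 + 4 = 456.5.

456.5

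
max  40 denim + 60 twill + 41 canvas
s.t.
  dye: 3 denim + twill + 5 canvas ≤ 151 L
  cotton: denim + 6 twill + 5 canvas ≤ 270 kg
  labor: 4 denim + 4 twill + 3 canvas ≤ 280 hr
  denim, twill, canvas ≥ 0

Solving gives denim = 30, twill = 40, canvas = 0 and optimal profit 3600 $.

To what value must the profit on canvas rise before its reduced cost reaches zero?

47

At the optimum: dye uses 130 of 151 (slack = 21); cotton uses 270 of 270 (binding); labor uses 280 of 280 (binding).
Slack constraints have shadow price 0 (complementary slackness).
Dual feasibility on the basic columns requires 1·y_cotton + 4·y_labor = 40, 6·y_cotton + 4·y_labor = 60.
This yields shadow prices y_cotton = 4, y_labor = 9.
canvas enters the basis when its profit ≥ yᵀa₃ = 4·5 + 9·3 = 47.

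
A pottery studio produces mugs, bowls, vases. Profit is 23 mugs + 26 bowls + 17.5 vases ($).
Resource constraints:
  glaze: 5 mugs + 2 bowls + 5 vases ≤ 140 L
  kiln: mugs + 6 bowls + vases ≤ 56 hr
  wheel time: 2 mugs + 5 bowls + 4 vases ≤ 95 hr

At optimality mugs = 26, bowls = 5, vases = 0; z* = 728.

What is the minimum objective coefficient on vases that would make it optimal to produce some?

23

Binding: glaze and kiln. Non-binding: wheel time (18 unused).
Slack constraints have shadow price 0 (complementary slackness).
Dual feasibility on the basic columns requires 5·y_glaze + 1·y_kiln = 23, 2·y_glaze + 6·y_kiln = 26.
This yields shadow prices y_glaze = 4, y_kiln = 3.
vases enters the basis when its profit ≥ yᵀa₃ = 4·5 + 3·1 = 23.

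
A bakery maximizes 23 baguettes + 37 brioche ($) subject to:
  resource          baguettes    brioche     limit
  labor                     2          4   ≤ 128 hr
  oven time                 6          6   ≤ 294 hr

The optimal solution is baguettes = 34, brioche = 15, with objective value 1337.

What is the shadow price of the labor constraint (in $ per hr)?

Check each constraint at x*: labor 128/128 (tight); oven time 294/294 (tight).
The binding rows give the dual system: 2·y_labor + 6·y_oven time = 23 and 4·y_labor + 6·y_oven time = 37.
→ y_labor = 7 and y_oven time = 1.5.
Shadow price of labor = 7.

7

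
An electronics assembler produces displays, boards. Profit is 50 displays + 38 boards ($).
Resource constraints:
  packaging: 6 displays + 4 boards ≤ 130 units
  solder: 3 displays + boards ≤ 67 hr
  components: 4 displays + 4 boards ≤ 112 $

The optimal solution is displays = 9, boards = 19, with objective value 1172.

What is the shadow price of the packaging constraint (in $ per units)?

6

Check each constraint at x*: packaging 130/130 (tight); solder 46/67 (slack 21); components 112/112 (tight).
Slack constraints have shadow price 0 (complementary slackness).
Dual feasibility on the basic columns requires 6·y_packaging + 4·y_components = 50, 4·y_packaging + 4·y_components = 38.
→ y_packaging = 6 and y_components = 3.5.
Shadow price of packaging = 6.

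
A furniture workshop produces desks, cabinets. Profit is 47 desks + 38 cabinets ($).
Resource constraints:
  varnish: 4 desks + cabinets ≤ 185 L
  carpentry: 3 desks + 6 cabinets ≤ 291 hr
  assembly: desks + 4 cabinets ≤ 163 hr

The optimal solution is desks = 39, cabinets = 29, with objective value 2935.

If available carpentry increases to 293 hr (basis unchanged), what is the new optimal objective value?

2945

Binding: varnish and carpentry. Non-binding: assembly (8 unused).
Slack constraints have shadow price 0 (complementary slackness).
The binding rows give the dual system: 4·y_varnish + 3·y_carpentry = 47 and 1·y_varnish + 6·y_carpentry = 38.
→ y_varnish = 8 and y_carpentry = 5.
Δz = y_carpentry·Δb = 5 × (2) = 10, so new z* = 2935 + 10 = 2945.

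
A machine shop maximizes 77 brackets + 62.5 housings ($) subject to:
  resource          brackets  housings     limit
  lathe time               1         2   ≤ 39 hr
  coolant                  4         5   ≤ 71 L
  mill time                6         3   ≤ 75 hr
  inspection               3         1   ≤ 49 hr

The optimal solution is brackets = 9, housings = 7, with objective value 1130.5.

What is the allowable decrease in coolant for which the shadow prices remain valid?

Binding constraints: coolant, mill time. The basis is B = [[4,5],[6,3]] with det -18.
Per unit decrease in coolant, x* moves by d = (0.1667, -0.3333).
The basis stays optimal until housings reaches 0; allowable decrease = 21 L.

21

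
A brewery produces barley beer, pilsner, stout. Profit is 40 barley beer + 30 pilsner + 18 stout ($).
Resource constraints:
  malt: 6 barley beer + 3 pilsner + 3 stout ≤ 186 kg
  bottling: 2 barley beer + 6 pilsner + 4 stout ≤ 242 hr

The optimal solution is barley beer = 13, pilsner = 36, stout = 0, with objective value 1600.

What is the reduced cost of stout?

-8

Check each constraint at x*: malt 186/186 (tight); bottling 242/242 (tight).
Dual feasibility on the basic columns requires 6·y_malt + 2·y_bottling = 40, 3·y_malt + 6·y_bottling = 30.
Solving: y_malt = 6, y_bottling = 2.
Reduced cost of stout: c₃ − yᵀa₃ = 18 − (6·3 + 2·4) = 18 − 26 = -8.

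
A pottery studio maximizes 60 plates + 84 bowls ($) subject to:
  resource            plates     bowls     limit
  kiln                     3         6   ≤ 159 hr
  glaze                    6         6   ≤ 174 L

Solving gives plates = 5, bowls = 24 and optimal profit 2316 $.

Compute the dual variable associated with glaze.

6

Both kiln and glaze are binding at x*.
The binding rows give the dual system: 3·y_kiln + 6·y_glaze = 60 and 6·y_kiln + 6·y_glaze = 84.
→ y_kiln = 8 and y_glaze = 6.
Shadow price of glaze = 6.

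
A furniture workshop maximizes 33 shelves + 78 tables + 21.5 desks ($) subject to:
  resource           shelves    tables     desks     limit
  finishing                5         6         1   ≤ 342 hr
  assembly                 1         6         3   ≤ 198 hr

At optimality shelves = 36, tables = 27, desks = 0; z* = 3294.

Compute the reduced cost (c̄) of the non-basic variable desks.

Check each constraint at x*: finishing 342/342 (tight); assembly 198/198 (tight).
Dual feasibility on the basic columns requires 5·y_finishing + 1·y_assembly = 33, 6·y_finishing + 6·y_assembly = 78.
Solving: y_finishing = 5, y_assembly = 8.
Reduced cost of desks: c₃ − yᵀa₃ = 21.5 − (5·1 + 8·3) = 21.5 − 29 = -7.5.

-7.5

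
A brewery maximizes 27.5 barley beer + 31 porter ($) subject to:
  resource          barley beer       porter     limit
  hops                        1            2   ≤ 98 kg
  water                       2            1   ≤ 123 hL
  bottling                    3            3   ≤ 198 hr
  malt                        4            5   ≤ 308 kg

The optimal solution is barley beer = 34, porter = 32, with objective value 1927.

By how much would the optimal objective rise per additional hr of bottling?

8

Check each constraint at x*: hops 98/98 (tight); water 100/123 (slack 23); bottling 198/198 (tight); malt 296/308 (slack 12).
Slack constraints have shadow price 0 (complementary slackness).
From A_Bᵀ y = c: 1·y_hops + 3·y_bottling = 27.5; 2·y_hops + 3·y_bottling = 31.
This yields shadow prices y_hops = 3.5, y_bottling = 8.
Shadow price of bottling = 8.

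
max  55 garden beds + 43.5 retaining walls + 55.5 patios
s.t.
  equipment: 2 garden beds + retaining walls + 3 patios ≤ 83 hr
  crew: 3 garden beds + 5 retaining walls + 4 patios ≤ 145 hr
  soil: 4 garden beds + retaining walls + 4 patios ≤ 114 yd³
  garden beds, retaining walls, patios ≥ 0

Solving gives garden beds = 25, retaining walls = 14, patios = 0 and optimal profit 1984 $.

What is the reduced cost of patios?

Check each constraint at x*: equipment 64/83 (slack 19); crew 145/145 (tight); soil 114/114 (tight).
Since equipment is not tight, its dual is 0.
From A_Bᵀ y = c: 3·y_crew + 4·y_soil = 55; 5·y_crew + 1·y_soil = 43.5.
Solving: y_crew = 7, y_soil = 8.5.
Reduced cost of patios: c₃ − yᵀa₃ = 55.5 − (7·4 + 8.5·4) = 55.5 − 62 = -6.5.

-6.5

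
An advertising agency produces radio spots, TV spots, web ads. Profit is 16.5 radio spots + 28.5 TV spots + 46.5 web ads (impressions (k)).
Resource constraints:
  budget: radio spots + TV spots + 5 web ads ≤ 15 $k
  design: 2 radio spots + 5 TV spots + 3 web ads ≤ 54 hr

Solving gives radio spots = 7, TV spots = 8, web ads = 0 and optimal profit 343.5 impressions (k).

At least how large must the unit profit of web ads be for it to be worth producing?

Both budget and design are binding at x*.
Dual feasibility on the basic columns requires 1·y_budget + 2·y_design = 16.5, 1·y_budget + 5·y_design = 28.5.
→ y_budget = 8.5 and y_design = 4.
web ads enters the basis when its profit ≥ yᵀa₃ = 8.5·5 + 4·3 = 54.5.

54.5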